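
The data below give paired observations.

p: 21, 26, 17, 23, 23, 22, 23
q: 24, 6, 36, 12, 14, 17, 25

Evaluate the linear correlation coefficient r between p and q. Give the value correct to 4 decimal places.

n = 7, Σp = 155, Σq = 134, Σp² = 3477, Σq² = 3162, Σpq = 2819
nΣpq − ΣpΣq = 19733 − 20770 = -1037
nΣp² − (Σp)² = 24339 − 24025 = 314; nΣq² − (Σq)² = 22134 − 17956 = 4178
r = -1037 / √(314 × 4178) = -1037 / 1145.3785 ≈ -0.9054

-0.9054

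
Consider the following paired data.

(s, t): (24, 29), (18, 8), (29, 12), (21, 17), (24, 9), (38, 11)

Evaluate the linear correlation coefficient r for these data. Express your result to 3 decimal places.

-0.102

n = 6, Σs = 154, Σt = 86, Σs² = 4202, Σt² = 1540, Σst = 2179
nΣst − ΣsΣt = 13074 − 13244 = -170
nΣs² − (Σs)² = 25212 − 23716 = 1496; nΣt² − (Σt)² = 9240 − 7396 = 1844
r = -170 / √(1496 × 1844) = -170 / 1660.9106 ≈ -0.102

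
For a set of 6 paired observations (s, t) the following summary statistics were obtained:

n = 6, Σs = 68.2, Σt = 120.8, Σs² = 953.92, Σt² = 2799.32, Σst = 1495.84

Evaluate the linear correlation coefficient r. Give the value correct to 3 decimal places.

0.479

r = (nΣst − ΣsΣt) / √[(nΣs² − (Σs)²)(nΣt² − (Σt)²)]
Numerator: 6×1495.84 − 68.2×120.8 = 736.48
Denominator: √[(5723.52 − 4651.24)(16795.92 − 14592.64)] = √[1072.28 × 2203.28] = 1537.0534
r = 736.48 / 1537.0534 ≈ 0.479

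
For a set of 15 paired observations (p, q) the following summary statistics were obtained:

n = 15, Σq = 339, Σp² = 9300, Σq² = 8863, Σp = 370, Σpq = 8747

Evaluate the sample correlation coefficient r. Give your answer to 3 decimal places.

0.844

r = (nΣpq − ΣpΣq) / √[(nΣp² − (Σp)²)(nΣq² − (Σq)²)]
Numerator: 15×8747 − 370×339 = 5775
Denominator: √[(139500 − 136900)(132945 − 114921)] = √[2600 × 18024] = 6845.6117
r = 5775 / 6845.6117 ≈ 0.844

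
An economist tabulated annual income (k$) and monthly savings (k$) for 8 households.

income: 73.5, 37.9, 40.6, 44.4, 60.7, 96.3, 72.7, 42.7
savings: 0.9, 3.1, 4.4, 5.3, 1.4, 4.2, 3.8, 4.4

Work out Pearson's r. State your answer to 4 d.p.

n = 8, Σx = 468.8, Σy = 27.5, Σx² = 30525.14, Σy² = 111.27, Σxy = 1551.18
nΣxy − ΣxΣy = 12409.44 − 12892 = -482.56
nΣx² − (Σx)² = 244201.12 − 219773.44 = 24427.68; nΣy² − (Σy)² = 890.16 − 756.25 = 133.91
r = -482.56 / √(24427.68 × 133.91) = -482.56 / 1808.6212 ≈ -0.2668

-0.2668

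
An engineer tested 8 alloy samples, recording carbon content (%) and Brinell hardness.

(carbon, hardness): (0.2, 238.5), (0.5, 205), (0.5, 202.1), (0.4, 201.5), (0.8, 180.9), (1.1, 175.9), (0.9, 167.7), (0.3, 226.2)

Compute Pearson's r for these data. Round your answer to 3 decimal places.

n = 8, Σx = 4.7, Σy = 1597.8, Σx² = 3.45, Σy² = 323309.26, Σxy = 888.85
nΣxy − ΣxΣy = 7110.8 − 7509.66 = -398.86
nΣx² − (Σx)² = 27.6 − 22.09 = 5.51; nΣy² − (Σy)² = 2586474.08 − 2552964.84 = 33509.24
r = -398.86 / √(5.51 × 33509.24) = -398.86 / 429.6928 ≈ -0.928

-0.928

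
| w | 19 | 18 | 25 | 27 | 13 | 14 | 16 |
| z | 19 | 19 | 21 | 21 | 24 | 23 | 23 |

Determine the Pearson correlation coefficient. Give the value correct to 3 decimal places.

-0.496

n = 7, Σw = 132, Σz = 150, Σw² = 2660, Σz² = 3238, Σwz = 2797
nΣwz − ΣwΣz = 19579 − 19800 = -221
nΣw² − (Σw)² = 18620 − 17424 = 1196; nΣz² − (Σz)² = 22666 − 22500 = 166
r = -221 / √(1196 × 166) = -221 / 445.5738 ≈ -0.496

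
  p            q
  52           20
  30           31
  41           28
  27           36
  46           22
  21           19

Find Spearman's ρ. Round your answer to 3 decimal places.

Rank p: 6, 3, 4, 2, 5, 1
Rank q: 2, 5, 4, 6, 3, 1
d = rank(p) − rank(q): 4, -2, 0, -4, 2, 0; Σd² = 40
ρ = 1 − 6Σd² / [n(n²−1)] = 1 − 6×40 / (6×35) = 1 − 240/210 ≈ -0.143

-0.143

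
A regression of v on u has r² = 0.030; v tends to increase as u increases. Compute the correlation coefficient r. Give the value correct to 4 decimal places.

0.1732

|r| = √0.030 = 0.1732
The association is positive, so r = 0.1732.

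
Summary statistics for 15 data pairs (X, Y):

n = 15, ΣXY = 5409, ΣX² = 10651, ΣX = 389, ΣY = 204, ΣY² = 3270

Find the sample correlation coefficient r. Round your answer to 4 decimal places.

r = (nΣXY − ΣXΣY) / √[(nΣX² − (ΣX)²)(nΣY² − (ΣY)²)]
Numerator: 15×5409 − 389×204 = 1779
Denominator: √[(159765 − 151321)(49050 − 41616)] = √[8444 × 7434] = 7922.9222
r = 1779 / 7922.9222 ≈ 0.2245

0.2245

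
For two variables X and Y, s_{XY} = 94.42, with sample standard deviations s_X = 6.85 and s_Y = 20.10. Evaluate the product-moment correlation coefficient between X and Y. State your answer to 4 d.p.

r = Cov(X,Y) / (s_X · s_Y) = 94.42 / (6.85 × 20.10)
  = 94.42 / 137.6850 ≈ 0.6858

0.6858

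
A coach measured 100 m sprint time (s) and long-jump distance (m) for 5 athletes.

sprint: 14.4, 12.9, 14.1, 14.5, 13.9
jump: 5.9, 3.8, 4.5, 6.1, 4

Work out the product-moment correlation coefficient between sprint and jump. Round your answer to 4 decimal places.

0.8208

n = 5, Σx = 69.8, Σy = 24.3, Σx² = 976.04, Σy² = 122.71, Σxy = 341.48
nΣxy − ΣxΣy = 1707.4 − 1696.14 = 11.26
nΣx² − (Σx)² = 4880.2 − 4872.04 = 8.16; nΣy² − (Σy)² = 613.55 − 590.49 = 23.06
r = 11.26 / √(8.16 × 23.06) = 11.26 / 13.7175 ≈ 0.8208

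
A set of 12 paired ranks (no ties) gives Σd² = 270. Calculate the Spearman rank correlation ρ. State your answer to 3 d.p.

0.056

ρ = 1 − 6Σd² / [n(n²−1)] = 1 − 6×270 / (12×143)
  = 1 − 1620/1716 = 1 − 0.9441 ≈ 0.056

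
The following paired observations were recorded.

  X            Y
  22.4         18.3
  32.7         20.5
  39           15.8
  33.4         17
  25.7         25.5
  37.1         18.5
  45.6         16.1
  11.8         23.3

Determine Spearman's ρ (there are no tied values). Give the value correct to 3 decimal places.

Rank X: 2, 4, 7, 5, 3, 6, 8, 1
Rank Y: 4, 6, 1, 3, 8, 5, 2, 7
d = rank(X) − rank(Y): -2, -2, 6, 2, -5, 1, 6, -6; Σd² = 146
ρ = 1 − 6Σd² / [n(n²−1)] = 1 − 6×146 / (8×63) = 1 − 876/504 ≈ -0.738

-0.738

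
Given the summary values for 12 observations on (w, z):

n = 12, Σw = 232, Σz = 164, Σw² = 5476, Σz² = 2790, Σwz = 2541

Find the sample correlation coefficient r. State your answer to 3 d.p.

r = (nΣwz − ΣwΣz) / √[(nΣw² − (Σw)²)(nΣz² − (Σz)²)]
Numerator: 12×2541 − 232×164 = -7556
Denominator: √[(65712 − 53824)(33480 − 26896)] = √[11888 × 6584] = 8847.0669
r = -7556 / 8847.0669 ≈ -0.854

-0.854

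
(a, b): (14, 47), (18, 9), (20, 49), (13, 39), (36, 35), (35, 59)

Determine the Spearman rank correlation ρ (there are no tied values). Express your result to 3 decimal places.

Rank a: 2, 3, 4, 1, 6, 5
Rank b: 4, 1, 5, 3, 2, 6
d = rank(a) − rank(b): -2, 2, -1, -2, 4, -1; Σd² = 30
ρ = 1 − 6Σd² / [n(n²−1)] = 1 − 6×30 / (6×35) = 1 − 180/210 ≈ 0.143

0.143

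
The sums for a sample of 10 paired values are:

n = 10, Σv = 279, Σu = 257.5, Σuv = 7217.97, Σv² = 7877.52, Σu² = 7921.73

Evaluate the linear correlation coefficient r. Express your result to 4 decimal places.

0.0971

r = (nΣuv − ΣuΣv) / √[(nΣu² − (Σu)²)(nΣv² − (Σv)²)]
Numerator: 10×7217.97 − 257.5×279 = 337.2
Denominator: √[(79217.3 − 66306.25)(78775.2 − 77841)] = √[12911.05 × 934.2] = 3472.9675
r = 337.2 / 3472.9675 ≈ 0.0971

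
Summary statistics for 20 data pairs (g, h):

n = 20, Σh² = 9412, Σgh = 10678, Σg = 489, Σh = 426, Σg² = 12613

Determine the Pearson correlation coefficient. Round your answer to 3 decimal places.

r = (nΣgh − ΣgΣh) / √[(nΣg² − (Σg)²)(nΣh² − (Σh)²)]
Numerator: 20×10678 − 489×426 = 5246
Denominator: √[(252260 − 239121)(188240 − 181476)] = √[13139 × 6764] = 9427.2051
r = 5246 / 9427.2051 ≈ 0.556

0.556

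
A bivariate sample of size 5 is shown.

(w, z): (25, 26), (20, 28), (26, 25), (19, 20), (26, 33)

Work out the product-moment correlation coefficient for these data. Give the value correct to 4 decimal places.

0.5510

n = 5, Σw = 116, Σz = 132, Σw² = 2738, Σz² = 3574, Σwz = 3098
nΣwz − ΣwΣz = 15490 − 15312 = 178
nΣw² − (Σw)² = 13690 − 13456 = 234; nΣz² − (Σz)² = 17870 − 17424 = 446
r = 178 / √(234 × 446) = 178 / 323.0542 ≈ 0.5510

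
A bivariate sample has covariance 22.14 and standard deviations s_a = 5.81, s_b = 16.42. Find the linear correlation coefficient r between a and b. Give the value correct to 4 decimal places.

0.2321

r = Cov(a,b) / (s_a · s_b) = 22.14 / (5.81 × 16.42)
  = 22.14 / 95.4002 ≈ 0.2321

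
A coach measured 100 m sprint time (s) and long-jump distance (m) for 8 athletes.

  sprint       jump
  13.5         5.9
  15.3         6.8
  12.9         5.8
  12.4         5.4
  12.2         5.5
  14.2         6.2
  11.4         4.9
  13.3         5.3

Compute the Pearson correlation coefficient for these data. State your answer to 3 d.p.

n = 8, Σx = 105.2, Σy = 45.8, Σx² = 1393.84, Σy² = 264.64, Σxy = 606.96
nΣxy − ΣxΣy = 4855.68 − 4818.16 = 37.52
nΣx² − (Σx)² = 11150.72 − 11067.04 = 83.68; nΣy² − (Σy)² = 2117.12 − 2097.64 = 19.48
r = 37.52 / √(83.68 × 19.48) = 37.52 / 40.3743 ≈ 0.929

0.929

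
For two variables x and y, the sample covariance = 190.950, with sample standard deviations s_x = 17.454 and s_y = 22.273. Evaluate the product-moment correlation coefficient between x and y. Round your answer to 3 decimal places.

r = Cov(x,y) / (s_x · s_y) = 190.950 / (17.454 × 22.273)
  = 190.950 / 388.7529 ≈ 0.491

0.491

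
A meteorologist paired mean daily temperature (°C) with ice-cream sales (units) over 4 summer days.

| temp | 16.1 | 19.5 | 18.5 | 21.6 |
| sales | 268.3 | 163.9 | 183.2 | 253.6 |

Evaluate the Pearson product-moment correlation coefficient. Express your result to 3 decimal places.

n = 4, Σx = 75.7, Σy = 869, Σx² = 1448.27, Σy² = 196723.3, Σxy = 16382.64
nΣxy − ΣxΣy = 65530.56 − 65783.3 = -252.74
nΣx² − (Σx)² = 5793.08 − 5730.49 = 62.59; nΣy² − (Σy)² = 786893.2 − 755161 = 31732.2
r = -252.74 / √(62.59 × 31732.2) = -252.74 / 1409.2971 ≈ -0.179

-0.179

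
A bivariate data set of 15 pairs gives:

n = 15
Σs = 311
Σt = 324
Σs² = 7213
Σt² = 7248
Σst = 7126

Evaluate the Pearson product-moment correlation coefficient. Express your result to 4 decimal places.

0.9347

r = (nΣst − ΣsΣt) / √[(nΣs² − (Σs)²)(nΣt² − (Σt)²)]
Numerator: 15×7126 − 311×324 = 6126
Denominator: √[(108195 − 96721)(108720 − 104976)] = √[11474 × 3744] = 6554.2853
r = 6126 / 6554.2853 ≈ 0.9347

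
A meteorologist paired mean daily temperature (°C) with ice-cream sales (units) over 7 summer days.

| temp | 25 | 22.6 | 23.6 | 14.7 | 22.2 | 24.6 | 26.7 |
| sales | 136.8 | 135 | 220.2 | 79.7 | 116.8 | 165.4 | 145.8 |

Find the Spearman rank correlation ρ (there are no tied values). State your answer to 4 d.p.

Rank temp: 6, 3, 4, 1, 2, 5, 7
Rank sales: 4, 3, 7, 1, 2, 6, 5
d = rank(temp) − rank(sales): 2, 0, -3, 0, 0, -1, 2; Σd² = 18
ρ = 1 − 6Σd² / [n(n²−1)] = 1 − 6×18 / (7×48) = 1 − 108/336 ≈ 0.6786

0.6786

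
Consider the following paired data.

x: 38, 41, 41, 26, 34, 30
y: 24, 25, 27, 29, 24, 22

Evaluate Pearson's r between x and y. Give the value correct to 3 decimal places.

n = 6, Σx = 210, Σy = 151, Σx² = 7538, Σy² = 3831, Σxy = 5274
nΣxy − ΣxΣy = 31644 − 31710 = -66
nΣx² − (Σx)² = 45228 − 44100 = 1128; nΣy² − (Σy)² = 22986 − 22801 = 185
r = -66 / √(1128 × 185) = -66 / 456.8151 ≈ -0.144

-0.144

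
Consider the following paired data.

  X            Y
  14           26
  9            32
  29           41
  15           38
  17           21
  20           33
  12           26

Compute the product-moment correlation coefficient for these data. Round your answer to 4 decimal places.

n = 7, ΣX = 116, ΣY = 217, ΣX² = 2176, ΣY² = 7031, ΣXY = 3740
nΣXY − ΣXΣY = 26180 − 25172 = 1008
nΣX² − (ΣX)² = 15232 − 13456 = 1776; nΣY² − (ΣY)² = 49217 − 47089 = 2128
r = 1008 / √(1776 × 2128) = 1008 / 1944.0494 ≈ 0.5185

0.5185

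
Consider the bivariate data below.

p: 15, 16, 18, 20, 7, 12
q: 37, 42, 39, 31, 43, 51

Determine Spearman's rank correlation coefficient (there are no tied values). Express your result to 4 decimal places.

-0.7714

Rank p: 3, 4, 5, 6, 1, 2
Rank q: 2, 4, 3, 1, 5, 6
d = rank(p) − rank(q): 1, 0, 2, 5, -4, -4; Σd² = 62
ρ = 1 − 6Σd² / [n(n²−1)] = 1 − 6×62 / (6×35) = 1 − 372/210 ≈ -0.7714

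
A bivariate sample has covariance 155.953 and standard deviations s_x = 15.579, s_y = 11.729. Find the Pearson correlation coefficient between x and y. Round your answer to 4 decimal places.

r = Cov(x,y) / (s_x · s_y) = 155.953 / (15.579 × 11.729)
  = 155.953 / 182.7261 ≈ 0.8535

0.8535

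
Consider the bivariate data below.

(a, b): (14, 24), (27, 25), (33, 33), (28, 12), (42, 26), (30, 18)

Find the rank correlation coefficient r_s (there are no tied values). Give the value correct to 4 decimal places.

Rank a: 1, 2, 5, 3, 6, 4
Rank b: 3, 4, 6, 1, 5, 2
d = rank(a) − rank(b): -2, -2, -1, 2, 1, 2; Σd² = 18
ρ = 1 − 6Σd² / [n(n²−1)] = 1 − 6×18 / (6×35) = 1 − 108/210 ≈ 0.4857

0.4857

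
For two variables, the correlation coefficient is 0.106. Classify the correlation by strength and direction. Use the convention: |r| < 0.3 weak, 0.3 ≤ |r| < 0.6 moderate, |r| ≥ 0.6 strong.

weak positive

r = 0.106 > 0 so the relationship is positive.
|r| = 0.106, which falls in the weak range.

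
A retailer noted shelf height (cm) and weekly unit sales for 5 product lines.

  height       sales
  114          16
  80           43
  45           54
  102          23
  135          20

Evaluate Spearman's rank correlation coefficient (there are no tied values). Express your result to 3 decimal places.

Rank height: 4, 2, 1, 3, 5
Rank sales: 1, 4, 5, 3, 2
d = rank(height) − rank(sales): 3, -2, -4, 0, 3; Σd² = 38
ρ = 1 − 6Σd² / [n(n²−1)] = 1 − 6×38 / (5×24) = 1 − 228/120 ≈ -0.900

-0.900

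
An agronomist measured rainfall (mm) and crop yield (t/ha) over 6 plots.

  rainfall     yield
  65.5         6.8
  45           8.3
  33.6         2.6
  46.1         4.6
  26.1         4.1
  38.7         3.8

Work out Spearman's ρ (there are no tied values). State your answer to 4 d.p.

Rank rainfall: 6, 4, 2, 5, 1, 3
Rank yield: 5, 6, 1, 4, 3, 2
d = rank(rainfall) − rank(yield): 1, -2, 1, 1, -2, 1; Σd² = 12
ρ = 1 − 6Σd² / [n(n²−1)] = 1 − 6×12 / (6×35) = 1 − 72/210 ≈ 0.6571

0.6571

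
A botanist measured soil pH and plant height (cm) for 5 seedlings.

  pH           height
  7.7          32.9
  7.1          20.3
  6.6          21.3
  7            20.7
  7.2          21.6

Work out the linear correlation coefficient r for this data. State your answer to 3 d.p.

n = 5, Σx = 35.6, Σy = 116.8, Σx² = 254.1, Σy² = 2843.24, Σxy = 838.46
nΣxy − ΣxΣy = 4192.3 − 4158.08 = 34.22
nΣx² − (Σx)² = 1270.5 − 1267.36 = 3.14; nΣy² − (Σy)² = 14216.2 − 13642.24 = 573.96
r = 34.22 / √(3.14 × 573.96) = 34.22 / 42.4527 ≈ 0.806

0.806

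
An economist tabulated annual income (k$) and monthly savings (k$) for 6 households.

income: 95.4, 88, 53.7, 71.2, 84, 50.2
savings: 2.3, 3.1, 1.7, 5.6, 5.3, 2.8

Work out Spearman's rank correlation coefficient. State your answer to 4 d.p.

Rank income: 6, 5, 2, 3, 4, 1
Rank savings: 2, 4, 1, 6, 5, 3
d = rank(income) − rank(savings): 4, 1, 1, -3, -1, -2; Σd² = 32
ρ = 1 − 6Σd² / [n(n²−1)] = 1 − 6×32 / (6×35) = 1 − 192/210 ≈ 0.0857

0.0857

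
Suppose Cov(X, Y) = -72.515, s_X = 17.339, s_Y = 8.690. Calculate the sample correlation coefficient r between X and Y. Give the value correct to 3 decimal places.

r = Cov(X,Y) / (s_X · s_Y) = -72.515 / (17.339 × 8.690)
  = -72.515 / 150.6759 ≈ -0.481

-0.481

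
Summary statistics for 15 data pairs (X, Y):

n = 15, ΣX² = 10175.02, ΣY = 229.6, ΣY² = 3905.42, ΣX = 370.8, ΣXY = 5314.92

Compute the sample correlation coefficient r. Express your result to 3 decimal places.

-0.574

r = (nΣXY − ΣXΣY) / √[(nΣX² − (ΣX)²)(nΣY² − (ΣY)²)]
Numerator: 15×5314.92 − 370.8×229.6 = -5411.88
Denominator: √[(152625.3 − 137492.64)(58581.3 − 52716.16)] = √[15132.66 × 5865.14] = 9420.9962
r = -5411.88 / 9420.9962 ≈ -0.574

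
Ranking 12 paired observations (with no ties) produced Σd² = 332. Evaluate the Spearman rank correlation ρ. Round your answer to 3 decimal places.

-0.161

ρ = 1 − 6Σd² / [n(n²−1)] = 1 − 6×332 / (12×143)
  = 1 − 1992/1716 = 1 − 1.1608 ≈ -0.161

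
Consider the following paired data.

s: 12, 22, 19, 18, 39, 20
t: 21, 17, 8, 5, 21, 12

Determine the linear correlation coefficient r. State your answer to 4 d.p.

n = 6, Σs = 130, Σt = 84, Σs² = 3234, Σt² = 1404, Σst = 1927
nΣst − ΣsΣt = 11562 − 10920 = 642
nΣs² − (Σs)² = 19404 − 16900 = 2504; nΣt² − (Σt)² = 8424 − 7056 = 1368
r = 642 / √(2504 × 1368) = 642 / 1850.8031 ≈ 0.3469

0.3469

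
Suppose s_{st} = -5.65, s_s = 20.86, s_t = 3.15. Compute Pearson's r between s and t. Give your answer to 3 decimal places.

-0.086

r = Cov(s,t) / (s_s · s_t) = -5.65 / (20.86 × 3.15)
  = -5.65 / 65.7090 ≈ -0.086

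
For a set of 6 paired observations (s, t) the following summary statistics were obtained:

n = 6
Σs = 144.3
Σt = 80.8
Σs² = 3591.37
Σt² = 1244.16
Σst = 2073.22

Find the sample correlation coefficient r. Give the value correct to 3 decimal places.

0.946

r = (nΣst − ΣsΣt) / √[(nΣs² − (Σs)²)(nΣt² − (Σt)²)]
Numerator: 6×2073.22 − 144.3×80.8 = 779.88
Denominator: √[(21548.22 − 20822.49)(7464.96 − 6528.64)] = √[725.73 × 936.32] = 824.3273
r = 779.88 / 824.3273 ≈ 0.946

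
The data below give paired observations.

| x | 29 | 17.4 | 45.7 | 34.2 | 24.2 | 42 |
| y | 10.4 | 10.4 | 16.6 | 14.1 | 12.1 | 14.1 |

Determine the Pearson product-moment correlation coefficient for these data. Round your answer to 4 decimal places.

n = 6, Σx = 192.5, Σy = 77.7, Σx² = 6751.53, Σy² = 1035.91, Σxy = 2608.42
nΣxy − ΣxΣy = 15650.52 − 14957.25 = 693.27
nΣx² − (Σx)² = 40509.18 − 37056.25 = 3452.93; nΣy² − (Σy)² = 6215.46 − 6037.29 = 178.17
r = 693.27 / √(3452.93 × 178.17) = 693.27 / 784.3523 ≈ 0.8839

0.8839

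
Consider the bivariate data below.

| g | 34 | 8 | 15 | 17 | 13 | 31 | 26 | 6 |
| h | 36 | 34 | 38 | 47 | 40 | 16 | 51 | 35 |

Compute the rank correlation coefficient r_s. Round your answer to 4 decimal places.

Rank g: 8, 2, 4, 5, 3, 7, 6, 1
Rank h: 4, 2, 5, 7, 6, 1, 8, 3
d = rank(g) − rank(h): 4, 0, -1, -2, -3, 6, -2, -2; Σd² = 74
ρ = 1 − 6Σd² / [n(n²−1)] = 1 − 6×74 / (8×63) = 1 − 444/504 ≈ 0.1190

0.1190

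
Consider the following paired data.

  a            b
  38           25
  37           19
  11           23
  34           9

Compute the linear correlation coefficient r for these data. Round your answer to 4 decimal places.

n = 4, Σa = 120, Σb = 76, Σa² = 4090, Σb² = 1596, Σab = 2212
nΣab − ΣaΣb = 8848 − 9120 = -272
nΣa² − (Σa)² = 16360 − 14400 = 1960; nΣb² − (Σb)² = 6384 − 5776 = 608
r = -272 / √(1960 × 608) = -272 / 1091.6410 ≈ -0.2492

-0.2492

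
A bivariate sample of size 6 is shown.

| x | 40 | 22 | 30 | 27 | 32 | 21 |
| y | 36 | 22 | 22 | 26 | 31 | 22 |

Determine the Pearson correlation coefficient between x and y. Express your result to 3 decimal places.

n = 6, Σx = 172, Σy = 159, Σx² = 5178, Σy² = 4385, Σxy = 4740
nΣxy − ΣxΣy = 28440 − 27348 = 1092
nΣx² − (Σx)² = 31068 − 29584 = 1484; nΣy² − (Σy)² = 26310 − 25281 = 1029
r = 1092 / √(1484 × 1029) = 1092 / 1235.7330 ≈ 0.884

0.884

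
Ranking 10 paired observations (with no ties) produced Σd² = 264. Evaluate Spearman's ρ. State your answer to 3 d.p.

ρ = 1 − 6Σd² / [n(n²−1)] = 1 − 6×264 / (10×99)
  = 1 − 1584/990 = 1 − 1.6000 ≈ -0.600

-0.600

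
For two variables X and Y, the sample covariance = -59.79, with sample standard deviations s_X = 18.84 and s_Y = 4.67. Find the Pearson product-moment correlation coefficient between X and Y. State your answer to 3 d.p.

r = Cov(X,Y) / (s_X · s_Y) = -59.79 / (18.84 × 4.67)
  = -59.79 / 87.9828 ≈ -0.680

-0.680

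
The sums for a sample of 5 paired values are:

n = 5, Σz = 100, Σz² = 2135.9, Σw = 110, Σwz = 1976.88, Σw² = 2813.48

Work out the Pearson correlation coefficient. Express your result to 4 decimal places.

-0.9649

r = (nΣwz − ΣwΣz) / √[(nΣw² − (Σw)²)(nΣz² − (Σz)²)]
Numerator: 5×1976.88 − 110×100 = -1115.6
Denominator: √[(14067.4 − 12100)(10679.5 − 10000)] = √[1967.4 × 679.5] = 1156.2216
r = -1115.6 / 1156.2216 ≈ -0.9649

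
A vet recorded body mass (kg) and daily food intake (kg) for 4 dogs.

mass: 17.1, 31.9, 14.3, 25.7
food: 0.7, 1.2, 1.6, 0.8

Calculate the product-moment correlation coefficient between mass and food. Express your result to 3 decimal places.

-0.200

n = 4, Σx = 89, Σy = 4.3, Σx² = 2175, Σy² = 5.13, Σxy = 93.69
nΣxy − ΣxΣy = 374.76 − 382.7 = -7.94
nΣx² − (Σx)² = 8700 − 7921 = 779; nΣy² − (Σy)² = 20.52 − 18.49 = 2.03
r = -7.94 / √(779 × 2.03) = -7.94 / 39.7664 ≈ -0.200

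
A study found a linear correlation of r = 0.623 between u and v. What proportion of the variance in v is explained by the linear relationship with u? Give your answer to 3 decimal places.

0.388

r² = (0.623)² = 0.388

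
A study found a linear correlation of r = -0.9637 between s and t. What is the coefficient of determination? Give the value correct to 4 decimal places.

0.9287

r² = (-0.9637)² = 0.9287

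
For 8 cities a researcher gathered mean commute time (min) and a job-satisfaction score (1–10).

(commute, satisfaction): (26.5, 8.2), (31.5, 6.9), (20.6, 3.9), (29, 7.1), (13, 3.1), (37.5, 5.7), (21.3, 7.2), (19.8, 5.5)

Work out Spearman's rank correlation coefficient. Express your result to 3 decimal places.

Rank commute: 5, 7, 3, 6, 1, 8, 4, 2
Rank satisfaction: 8, 5, 2, 6, 1, 4, 7, 3
d = rank(commute) − rank(satisfaction): -3, 2, 1, 0, 0, 4, -3, -1; Σd² = 40
ρ = 1 − 6Σd² / [n(n²−1)] = 1 − 6×40 / (8×63) = 1 − 240/504 ≈ 0.524

0.524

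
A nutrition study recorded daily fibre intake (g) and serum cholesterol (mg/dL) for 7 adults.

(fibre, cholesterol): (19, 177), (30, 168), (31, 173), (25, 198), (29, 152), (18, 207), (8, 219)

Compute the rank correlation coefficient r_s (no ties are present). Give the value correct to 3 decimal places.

Rank fibre: 3, 6, 7, 4, 5, 2, 1
Rank cholesterol: 4, 2, 3, 5, 1, 6, 7
d = rank(fibre) − rank(cholesterol): -1, 4, 4, -1, 4, -4, -6; Σd² = 102
ρ = 1 − 6Σd² / [n(n²−1)] = 1 − 6×102 / (7×48) = 1 − 612/336 ≈ -0.821

-0.821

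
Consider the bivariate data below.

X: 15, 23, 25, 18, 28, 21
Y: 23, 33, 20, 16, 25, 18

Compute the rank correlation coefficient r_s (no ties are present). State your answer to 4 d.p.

Rank X: 1, 4, 5, 2, 6, 3
Rank Y: 4, 6, 3, 1, 5, 2
d = rank(X) − rank(Y): -3, -2, 2, 1, 1, 1; Σd² = 20
ρ = 1 − 6Σd² / [n(n²−1)] = 1 − 6×20 / (6×35) = 1 − 120/210 ≈ 0.4286

0.4286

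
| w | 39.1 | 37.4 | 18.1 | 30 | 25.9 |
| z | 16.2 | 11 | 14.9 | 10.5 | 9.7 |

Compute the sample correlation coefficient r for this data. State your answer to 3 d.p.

n = 5, Σw = 150.5, Σz = 62.3, Σw² = 4825.99, Σz² = 809.79, Σwz = 1880.74
nΣwz − ΣwΣz = 9403.7 − 9376.15 = 27.55
nΣw² − (Σw)² = 24129.95 − 22650.25 = 1479.7; nΣz² − (Σz)² = 4048.95 − 3881.29 = 167.66
r = 27.55 / √(1479.7 × 167.66) = 27.55 / 498.0828 ≈ 0.055

0.055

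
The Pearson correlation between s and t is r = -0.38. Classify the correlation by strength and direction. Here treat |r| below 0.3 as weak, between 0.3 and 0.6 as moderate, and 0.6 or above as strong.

r = -0.38 < 0 so the relationship is negative.
|r| = 0.38, which falls in the moderate range.

moderate negative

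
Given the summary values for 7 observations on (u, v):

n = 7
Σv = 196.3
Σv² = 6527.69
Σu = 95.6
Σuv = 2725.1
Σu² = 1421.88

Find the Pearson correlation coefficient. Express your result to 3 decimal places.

0.128

r = (nΣuv − ΣuΣv) / √[(nΣu² − (Σu)²)(nΣv² − (Σv)²)]
Numerator: 7×2725.1 − 95.6×196.3 = 309.42
Denominator: √[(9953.16 − 9139.36)(45693.83 − 38533.69)] = √[813.8 × 7160.14] = 2413.9018
r = 309.42 / 2413.9018 ≈ 0.128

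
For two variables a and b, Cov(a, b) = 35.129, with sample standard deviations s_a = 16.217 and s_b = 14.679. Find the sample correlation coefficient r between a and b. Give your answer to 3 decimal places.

0.148

r = Cov(a,b) / (s_a · s_b) = 35.129 / (16.217 × 14.679)
  = 35.129 / 238.0493 ≈ 0.148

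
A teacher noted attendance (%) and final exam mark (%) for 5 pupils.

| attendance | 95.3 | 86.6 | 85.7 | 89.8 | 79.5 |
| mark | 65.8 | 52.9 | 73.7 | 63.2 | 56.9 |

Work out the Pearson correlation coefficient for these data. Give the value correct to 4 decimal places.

0.3245

n = 5, Σx = 436.9, Σy = 312.5, Σx² = 38310.43, Σy² = 19791.59, Σxy = 27366.88
nΣxy − ΣxΣy = 136834.4 − 136531.25 = 303.15
nΣx² − (Σx)² = 191552.15 − 190881.61 = 670.54; nΣy² − (Σy)² = 98957.95 − 97656.25 = 1301.7
r = 303.15 / √(670.54 × 1301.7) = 303.15 / 934.2601 ≈ 0.3245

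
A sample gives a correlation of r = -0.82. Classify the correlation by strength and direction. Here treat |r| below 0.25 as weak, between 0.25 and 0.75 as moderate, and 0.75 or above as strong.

r = -0.82 < 0 so the relationship is negative.
|r| = 0.82, which falls in the strong range.

strong negative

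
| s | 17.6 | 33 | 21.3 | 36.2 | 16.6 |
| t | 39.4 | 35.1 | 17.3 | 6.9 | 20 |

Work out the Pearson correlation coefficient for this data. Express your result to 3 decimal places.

n = 5, Σs = 124.7, Σt = 118.7, Σs² = 3438.45, Σt² = 3531.27, Σst = 2802.01
nΣst − ΣsΣt = 14010.05 − 14801.89 = -791.84
nΣs² − (Σs)² = 17192.25 − 15550.09 = 1642.16; nΣt² − (Σt)² = 17656.35 − 14089.69 = 3566.66
r = -791.84 / √(1642.16 × 3566.66) = -791.84 / 2420.1294 ≈ -0.327

-0.327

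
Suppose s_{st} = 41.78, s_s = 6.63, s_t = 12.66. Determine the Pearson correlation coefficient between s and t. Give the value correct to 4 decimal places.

0.4978

r = Cov(s,t) / (s_s · s_t) = 41.78 / (6.63 × 12.66)
  = 41.78 / 83.9358 ≈ 0.4978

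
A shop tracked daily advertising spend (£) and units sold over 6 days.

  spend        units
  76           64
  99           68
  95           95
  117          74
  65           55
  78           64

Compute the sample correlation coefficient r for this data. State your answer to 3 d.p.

n = 6, Σx = 530, Σy = 420, Σx² = 48600, Σy² = 30342, Σxy = 37846
nΣxy − ΣxΣy = 227076 − 222600 = 4476
nΣx² − (Σx)² = 291600 − 280900 = 10700; nΣy² − (Σy)² = 182052 − 176400 = 5652
r = 4476 / √(10700 × 5652) = 4476 / 7776.6574 ≈ 0.576

0.576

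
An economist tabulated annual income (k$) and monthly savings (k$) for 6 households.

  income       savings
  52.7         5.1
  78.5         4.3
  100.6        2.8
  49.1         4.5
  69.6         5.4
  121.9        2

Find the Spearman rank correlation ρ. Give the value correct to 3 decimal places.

Rank income: 2, 4, 5, 1, 3, 6
Rank savings: 5, 3, 2, 4, 6, 1
d = rank(income) − rank(savings): -3, 1, 3, -3, -3, 5; Σd² = 62
ρ = 1 − 6Σd² / [n(n²−1)] = 1 − 6×62 / (6×35) = 1 − 372/210 ≈ -0.771

-0.771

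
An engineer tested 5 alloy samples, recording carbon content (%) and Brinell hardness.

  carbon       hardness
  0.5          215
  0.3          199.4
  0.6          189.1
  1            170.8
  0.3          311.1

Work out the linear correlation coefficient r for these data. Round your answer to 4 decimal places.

-0.6506

n = 5, Σx = 2.7, Σy = 1085.4, Σx² = 1.79, Σy² = 247700.02, Σxy = 544.91
nΣxy − ΣxΣy = 2724.55 − 2930.58 = -206.03
nΣx² − (Σx)² = 8.95 − 7.29 = 1.66; nΣy² − (Σy)² = 1238500.1 − 1178093.16 = 60406.94
r = -206.03 / √(1.66 × 60406.94) = -206.03 / 316.6631 ≈ -0.6506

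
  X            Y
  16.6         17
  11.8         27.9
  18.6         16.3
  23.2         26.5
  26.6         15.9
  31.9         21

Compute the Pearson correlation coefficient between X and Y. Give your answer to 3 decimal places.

-0.261

n = 6, ΣX = 128.7, ΣY = 124.6, ΣX² = 3024.17, ΣY² = 2729.16, ΣXY = 2622.24
nΣXY − ΣXΣY = 15733.44 − 16036.02 = -302.58
nΣX² − (ΣX)² = 18145.02 − 16563.69 = 1581.33; nΣY² − (ΣY)² = 16374.96 − 15525.16 = 849.8
r = -302.58 / √(1581.33 × 849.8) = -302.58 / 1159.2300 ≈ -0.261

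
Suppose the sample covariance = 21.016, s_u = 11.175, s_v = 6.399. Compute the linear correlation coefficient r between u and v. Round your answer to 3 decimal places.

r = Cov(u,v) / (s_u · s_v) = 21.016 / (11.175 × 6.399)
  = 21.016 / 71.5088 ≈ 0.294

0.294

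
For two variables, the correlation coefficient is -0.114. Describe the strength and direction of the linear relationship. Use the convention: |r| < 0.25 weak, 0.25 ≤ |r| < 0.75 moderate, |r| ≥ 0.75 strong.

r = -0.114 < 0 so the relationship is negative.
|r| = 0.114, which falls in the weak range.

weak negative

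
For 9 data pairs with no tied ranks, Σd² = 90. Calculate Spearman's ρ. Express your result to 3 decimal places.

0.250

ρ = 1 − 6Σd² / [n(n²−1)] = 1 − 6×90 / (9×80)
  = 1 − 540/720 = 1 − 0.7500 ≈ 0.250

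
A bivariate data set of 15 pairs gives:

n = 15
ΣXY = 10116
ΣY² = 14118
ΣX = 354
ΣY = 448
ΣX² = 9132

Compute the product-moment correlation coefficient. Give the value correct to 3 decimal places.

-0.603

r = (nΣXY − ΣXΣY) / √[(nΣX² − (ΣX)²)(nΣY² − (ΣY)²)]
Numerator: 15×10116 − 354×448 = -6852
Denominator: √[(136980 − 125316)(211770 − 200704)] = √[11664 × 11066] = 11361.0661
r = -6852 / 11361.0661 ≈ -0.603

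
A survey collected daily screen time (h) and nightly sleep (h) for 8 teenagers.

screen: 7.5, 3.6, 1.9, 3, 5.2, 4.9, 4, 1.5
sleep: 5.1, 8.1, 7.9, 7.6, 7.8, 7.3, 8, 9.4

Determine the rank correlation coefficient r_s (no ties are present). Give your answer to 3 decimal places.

-0.690

Rank screen: 8, 4, 2, 3, 7, 6, 5, 1
Rank sleep: 1, 7, 5, 3, 4, 2, 6, 8
d = rank(screen) − rank(sleep): 7, -3, -3, 0, 3, 4, -1, -7; Σd² = 142
ρ = 1 − 6Σd² / [n(n²−1)] = 1 − 6×142 / (8×63) = 1 − 852/504 ≈ -0.690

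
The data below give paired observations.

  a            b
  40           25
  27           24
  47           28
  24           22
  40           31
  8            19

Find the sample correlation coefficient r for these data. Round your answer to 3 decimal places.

n = 6, Σa = 186, Σb = 149, Σa² = 6778, Σb² = 3791, Σab = 4884
nΣab − ΣaΣb = 29304 − 27714 = 1590
nΣa² − (Σa)² = 40668 − 34596 = 6072; nΣb² − (Σb)² = 22746 − 22201 = 545
r = 1590 / √(6072 × 545) = 1590 / 1819.1317 ≈ 0.874

0.874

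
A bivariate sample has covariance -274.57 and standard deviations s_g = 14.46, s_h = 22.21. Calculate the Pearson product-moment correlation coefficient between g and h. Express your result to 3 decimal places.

-0.855

r = Cov(g,h) / (s_g · s_h) = -274.57 / (14.46 × 22.21)
  = -274.57 / 321.1566 ≈ -0.855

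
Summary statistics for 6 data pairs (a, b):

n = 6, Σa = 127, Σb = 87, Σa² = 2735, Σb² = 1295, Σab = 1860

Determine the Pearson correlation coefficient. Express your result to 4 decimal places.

0.4671

r = (nΣab − ΣaΣb) / √[(nΣa² − (Σa)²)(nΣb² − (Σb)²)]
Numerator: 6×1860 − 127×87 = 111
Denominator: √[(16410 − 16129)(7770 − 7569)] = √[281 × 201] = 237.6573
r = 111 / 237.6573 ≈ 0.4671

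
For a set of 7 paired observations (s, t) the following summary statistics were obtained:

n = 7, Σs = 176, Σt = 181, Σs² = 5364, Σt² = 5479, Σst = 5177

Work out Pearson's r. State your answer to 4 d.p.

r = (nΣst − ΣsΣt) / √[(nΣs² − (Σs)²)(nΣt² − (Σt)²)]
Numerator: 7×5177 − 176×181 = 4383
Denominator: √[(37548 − 30976)(38353 − 32761)] = √[6572 × 5592] = 6062.2293
r = 4383 / 6062.2293 ≈ 0.7230

0.7230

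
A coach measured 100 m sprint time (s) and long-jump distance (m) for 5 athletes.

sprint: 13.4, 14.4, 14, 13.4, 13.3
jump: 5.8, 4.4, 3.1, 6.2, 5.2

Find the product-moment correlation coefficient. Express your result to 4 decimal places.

-0.7066

n = 5, Σx = 68.5, Σy = 24.7, Σx² = 939.37, Σy² = 128.09, Σxy = 336.72
nΣxy − ΣxΣy = 1683.6 − 1691.95 = -8.35
nΣx² − (Σx)² = 4696.85 − 4692.25 = 4.6; nΣy² − (Σy)² = 640.45 − 610.09 = 30.36
r = -8.35 / √(4.6 × 30.36) = -8.35 / 11.8176 ≈ -0.7066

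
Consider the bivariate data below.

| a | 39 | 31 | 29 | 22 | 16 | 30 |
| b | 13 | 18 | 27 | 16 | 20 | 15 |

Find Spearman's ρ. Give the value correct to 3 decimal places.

Rank a: 6, 5, 3, 2, 1, 4
Rank b: 1, 4, 6, 3, 5, 2
d = rank(a) − rank(b): 5, 1, -3, -1, -4, 2; Σd² = 56
ρ = 1 − 6Σd² / [n(n²−1)] = 1 − 6×56 / (6×35) = 1 − 336/210 ≈ -0.600

-0.600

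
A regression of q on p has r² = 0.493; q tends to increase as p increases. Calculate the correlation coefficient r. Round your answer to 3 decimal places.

|r| = √0.493 = 0.702
The association is positive, so r = 0.702.

0.702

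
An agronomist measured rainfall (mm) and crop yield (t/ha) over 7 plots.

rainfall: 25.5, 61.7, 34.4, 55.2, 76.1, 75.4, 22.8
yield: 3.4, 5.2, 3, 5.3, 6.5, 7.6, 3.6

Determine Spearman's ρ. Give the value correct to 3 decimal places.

Rank rainfall: 2, 5, 3, 4, 7, 6, 1
Rank yield: 2, 4, 1, 5, 6, 7, 3
d = rank(rainfall) − rank(yield): 0, 1, 2, -1, 1, -1, -2; Σd² = 12
ρ = 1 − 6Σd² / [n(n²−1)] = 1 − 6×12 / (7×48) = 1 − 72/336 ≈ 0.786

0.786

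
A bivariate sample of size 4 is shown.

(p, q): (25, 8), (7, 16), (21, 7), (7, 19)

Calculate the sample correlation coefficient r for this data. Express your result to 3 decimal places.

-0.949

n = 4, Σp = 60, Σq = 50, Σp² = 1164, Σq² = 730, Σpq = 592
nΣpq − ΣpΣq = 2368 − 3000 = -632
nΣp² − (Σp)² = 4656 − 3600 = 1056; nΣq² − (Σq)² = 2920 − 2500 = 420
r = -632 / √(1056 × 420) = -632 / 665.9730 ≈ -0.949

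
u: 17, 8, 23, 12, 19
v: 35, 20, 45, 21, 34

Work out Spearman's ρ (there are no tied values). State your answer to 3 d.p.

Rank u: 3, 1, 5, 2, 4
Rank v: 4, 1, 5, 2, 3
d = rank(u) − rank(v): -1, 0, 0, 0, 1; Σd² = 2
ρ = 1 − 6Σd² / [n(n²−1)] = 1 − 6×2 / (5×24) = 1 − 12/120 ≈ 0.900

0.900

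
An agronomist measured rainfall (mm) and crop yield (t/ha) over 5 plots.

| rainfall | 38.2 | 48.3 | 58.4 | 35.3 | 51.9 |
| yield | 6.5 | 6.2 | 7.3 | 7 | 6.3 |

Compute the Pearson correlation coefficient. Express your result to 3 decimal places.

n = 5, Σx = 232.1, Σy = 33.3, Σx² = 11142.39, Σy² = 222.67, Σxy = 1548.15
nΣxy − ΣxΣy = 7740.75 − 7728.93 = 11.82
nΣx² − (Σx)² = 55711.95 − 53870.41 = 1841.54; nΣy² − (Σy)² = 1113.35 − 1108.89 = 4.46
r = 11.82 / √(1841.54 × 4.46) = 11.82 / 90.6271 ≈ 0.130

0.130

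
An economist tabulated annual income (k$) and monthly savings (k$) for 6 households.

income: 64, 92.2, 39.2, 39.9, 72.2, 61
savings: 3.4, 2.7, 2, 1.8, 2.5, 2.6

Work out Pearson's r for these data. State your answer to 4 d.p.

0.6077

n = 6, Σx = 368.5, Σy = 15, Σx² = 24659.33, Σy² = 39.1, Σxy = 955.86
nΣxy − ΣxΣy = 5735.16 − 5527.5 = 207.66
nΣx² − (Σx)² = 147955.98 − 135792.25 = 12163.73; nΣy² − (Σy)² = 234.6 − 225 = 9.6
r = 207.66 / √(12163.73 × 9.6) = 207.66 / 341.7189 ≈ 0.6077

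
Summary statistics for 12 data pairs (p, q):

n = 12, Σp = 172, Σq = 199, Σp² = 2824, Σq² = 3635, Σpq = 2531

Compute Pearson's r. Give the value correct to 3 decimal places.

-0.927

r = (nΣpq − ΣpΣq) / √[(nΣp² − (Σp)²)(nΣq² − (Σq)²)]
Numerator: 12×2531 − 172×199 = -3856
Denominator: √[(33888 − 29584)(43620 − 39601)] = √[4304 × 4019] = 4159.0595
r = -3856 / 4159.0595 ≈ -0.927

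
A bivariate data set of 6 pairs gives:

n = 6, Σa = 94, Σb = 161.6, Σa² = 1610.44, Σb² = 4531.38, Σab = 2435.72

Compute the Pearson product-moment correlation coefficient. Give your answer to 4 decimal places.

-0.6115

r = (nΣab − ΣaΣb) / √[(nΣa² − (Σa)²)(nΣb² − (Σb)²)]
Numerator: 6×2435.72 − 94×161.6 = -576.08
Denominator: √[(9662.64 − 8836)(27188.28 − 26114.56)] = √[826.64 × 1073.72] = 942.1146
r = -576.08 / 942.1146 ≈ -0.6115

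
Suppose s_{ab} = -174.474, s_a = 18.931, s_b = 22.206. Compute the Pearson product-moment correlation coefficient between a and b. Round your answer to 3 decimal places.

r = Cov(a,b) / (s_a · s_b) = -174.474 / (18.931 × 22.206)
  = -174.474 / 420.3818 ≈ -0.415

-0.415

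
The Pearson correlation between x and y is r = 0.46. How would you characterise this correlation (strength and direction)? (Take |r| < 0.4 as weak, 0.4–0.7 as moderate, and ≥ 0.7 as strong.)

moderate positive

r = 0.46 > 0 so the relationship is positive.
|r| = 0.46, which falls in the moderate range.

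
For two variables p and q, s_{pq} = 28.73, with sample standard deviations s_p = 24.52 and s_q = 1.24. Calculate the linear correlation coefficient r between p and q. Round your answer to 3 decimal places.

0.945

r = Cov(p,q) / (s_p · s_q) = 28.73 / (24.52 × 1.24)
  = 28.73 / 30.4048 ≈ 0.945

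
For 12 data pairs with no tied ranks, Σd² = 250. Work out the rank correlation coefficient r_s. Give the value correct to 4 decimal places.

0.1259

ρ = 1 − 6Σd² / [n(n²−1)] = 1 − 6×250 / (12×143)
  = 1 − 1500/1716 = 1 − 0.87413 ≈ 0.1259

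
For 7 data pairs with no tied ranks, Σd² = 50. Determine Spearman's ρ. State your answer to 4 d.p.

0.1071

ρ = 1 − 6Σd² / [n(n²−1)] = 1 − 6×50 / (7×48)
  = 1 − 300/336 = 1 − 0.89286 ≈ 0.1071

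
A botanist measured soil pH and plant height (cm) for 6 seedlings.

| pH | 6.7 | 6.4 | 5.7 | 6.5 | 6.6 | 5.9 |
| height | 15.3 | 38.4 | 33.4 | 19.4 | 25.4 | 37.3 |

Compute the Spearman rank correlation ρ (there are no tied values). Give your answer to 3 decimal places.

-0.714

Rank pH: 6, 3, 1, 4, 5, 2
Rank height: 1, 6, 4, 2, 3, 5
d = rank(pH) − rank(height): 5, -3, -3, 2, 2, -3; Σd² = 60
ρ = 1 − 6Σd² / [n(n²−1)] = 1 − 6×60 / (6×35) = 1 − 360/210 ≈ -0.714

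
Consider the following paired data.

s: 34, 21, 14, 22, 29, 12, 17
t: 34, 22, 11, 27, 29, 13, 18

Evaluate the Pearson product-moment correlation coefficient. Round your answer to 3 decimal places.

n = 7, Σs = 149, Σt = 154, Σs² = 3551, Σt² = 3824, Σst = 3669
nΣst − ΣsΣt = 25683 − 22946 = 2737
nΣs² − (Σs)² = 24857 − 22201 = 2656; nΣt² − (Σt)² = 26768 − 23716 = 3052
r = 2737 / √(2656 × 3052) = 2737 / 2847.1235 ≈ 0.961

0.961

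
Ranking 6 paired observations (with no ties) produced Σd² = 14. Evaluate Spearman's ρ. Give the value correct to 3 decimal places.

0.600

ρ = 1 − 6Σd² / [n(n²−1)] = 1 − 6×14 / (6×35)
  = 1 − 84/210 = 1 − 0.4000 ≈ 0.600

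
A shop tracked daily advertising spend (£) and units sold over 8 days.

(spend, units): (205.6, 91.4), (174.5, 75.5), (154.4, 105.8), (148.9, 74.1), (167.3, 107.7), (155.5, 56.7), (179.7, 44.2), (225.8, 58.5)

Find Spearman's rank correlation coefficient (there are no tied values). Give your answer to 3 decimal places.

Rank spend: 7, 5, 2, 1, 4, 3, 6, 8
Rank units: 6, 5, 7, 4, 8, 2, 1, 3
d = rank(spend) − rank(units): 1, 0, -5, -3, -4, 1, 5, 5; Σd² = 102
ρ = 1 − 6Σd² / [n(n²−1)] = 1 − 6×102 / (8×63) = 1 − 612/504 ≈ -0.214

-0.214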